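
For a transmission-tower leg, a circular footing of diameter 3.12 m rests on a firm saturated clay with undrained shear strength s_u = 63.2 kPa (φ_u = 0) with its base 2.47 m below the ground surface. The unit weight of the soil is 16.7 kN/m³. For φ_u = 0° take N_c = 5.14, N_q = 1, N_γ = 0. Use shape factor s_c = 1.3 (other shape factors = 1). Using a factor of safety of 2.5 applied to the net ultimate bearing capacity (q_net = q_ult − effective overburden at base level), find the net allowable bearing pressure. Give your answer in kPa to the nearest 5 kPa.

Overburden at base level: q = 16.7 × 2.47 = 41.249 kPa.
Cohesion term c·N_c·s_c = 63.2 × 5.14 × 1.3 = 422.3 kPa; surcharge term q·N_q = 41.249 × 1 = 41.249 kPa.
q_ult = 422.3 + 41.249 = 463.55 kPa.
Net ultimate: q_net = 463.55 − 41.249 = 422.3 kPa.
q_all(net) = 422.3 / 2.5 = 168.92 kPa.

q_all(net) ≈ 170 kPa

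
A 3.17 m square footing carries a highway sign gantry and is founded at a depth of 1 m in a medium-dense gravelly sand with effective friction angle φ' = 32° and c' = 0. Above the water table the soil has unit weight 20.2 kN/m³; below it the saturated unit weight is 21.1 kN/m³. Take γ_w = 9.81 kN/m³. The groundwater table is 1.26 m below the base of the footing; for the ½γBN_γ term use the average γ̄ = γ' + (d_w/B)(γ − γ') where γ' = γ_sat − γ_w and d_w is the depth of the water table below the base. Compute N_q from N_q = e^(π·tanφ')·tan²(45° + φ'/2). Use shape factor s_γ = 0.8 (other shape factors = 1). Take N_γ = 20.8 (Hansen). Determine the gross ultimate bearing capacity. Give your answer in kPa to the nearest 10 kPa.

tan32° = 0.6249, so N_q = e^(π×0.6249)·tan²(61°) = 7.121 × 3.255 = 23.18.
Overburden at base level: q = 20.2 × 1 = 20.2 kPa.
The water table is 1.26 m below the base (< B = 3.17 m), so the ½γBN_γ term uses γ̄ = γ' + (d_w/B)(γ − γ') = 11.29 + (1.26/3.17)(20.2 − 11.29) = 14.832 kN/m³.
Surcharge term q·N_q = 20.2 × 23.177 = 468.17 kPa; self-weight term 0.5·γ·B·N_γ·s_γ = 0.5 × 14.832 × 3.17 × 20.8 × 0.8 = 391.17 kPa.
q_ult = 468.17 + 391.17 = 859.34 kPa.

q_ult ≈ 860 kPa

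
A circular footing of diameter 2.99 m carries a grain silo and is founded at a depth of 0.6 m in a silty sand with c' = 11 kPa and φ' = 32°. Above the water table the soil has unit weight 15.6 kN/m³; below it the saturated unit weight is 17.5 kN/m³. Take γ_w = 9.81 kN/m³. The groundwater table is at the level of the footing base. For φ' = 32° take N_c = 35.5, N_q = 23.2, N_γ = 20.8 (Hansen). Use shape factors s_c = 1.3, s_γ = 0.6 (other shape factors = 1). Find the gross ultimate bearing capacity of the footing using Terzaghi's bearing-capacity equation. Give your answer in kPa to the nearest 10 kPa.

q = γ·D_f = 15.6 × 0.6 = 9.36 kPa.
For the ½γBN_γ term take γ' = 17.5 − 9.81 = 7.69 kN/m³ (soil below base is submerged).
c·N_c·s_c = 11 × 35.5 × 1.3 = 507.65 kPa
q·N_q = 9.36 × 23.2 = 217.15 kPa
0.5·γ·B·N_γ·s_γ = 0.5 × 7.69 × 2.99 × 20.8 × 0.6 = 143.48 kPa
q_ult = 507.65 + 217.15 + 143.48 = 868.28 kPa.

q_ult ≈ 870 kPa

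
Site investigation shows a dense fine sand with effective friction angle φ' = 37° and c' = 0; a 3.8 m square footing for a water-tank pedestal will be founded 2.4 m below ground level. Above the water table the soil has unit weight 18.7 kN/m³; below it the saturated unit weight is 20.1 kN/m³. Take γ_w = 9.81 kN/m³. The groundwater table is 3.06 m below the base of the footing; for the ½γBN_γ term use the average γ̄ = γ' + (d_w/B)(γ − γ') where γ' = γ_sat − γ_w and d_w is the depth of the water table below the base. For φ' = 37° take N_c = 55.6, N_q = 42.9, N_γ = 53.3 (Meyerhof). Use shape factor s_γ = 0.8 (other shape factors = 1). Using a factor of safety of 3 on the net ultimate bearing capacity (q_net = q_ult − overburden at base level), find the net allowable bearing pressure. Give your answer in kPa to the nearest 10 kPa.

q_all(net) ≈ 1090 kPa

Overburden at base level: q = 18.7 × 2.4 = 44.88 kPa.
The water table is 3.06 m below the base (< B = 3.8 m), so the ½γBN_γ term uses γ̄ = γ' + (d_w/B)(γ − γ') = 10.29 + (3.06/3.8)(18.7 − 10.29) = 17.062 kN/m³.
Surcharge term q·N_q = 44.88 × 42.9 = 1925.4 kPa; self-weight term 0.5·γ·B·N_γ·s_γ = 0.5 × 17.062 × 3.8 × 53.3 × 0.8 = 1382.3 kPa.
q_ult = 1925.4 + 1382.3 = 3307.7 kPa.
q_net = 3307.7 − 44.88 = 3262.8 kPa.
q_all(net) = 3262.8 / 3 = 1087.6 kPa.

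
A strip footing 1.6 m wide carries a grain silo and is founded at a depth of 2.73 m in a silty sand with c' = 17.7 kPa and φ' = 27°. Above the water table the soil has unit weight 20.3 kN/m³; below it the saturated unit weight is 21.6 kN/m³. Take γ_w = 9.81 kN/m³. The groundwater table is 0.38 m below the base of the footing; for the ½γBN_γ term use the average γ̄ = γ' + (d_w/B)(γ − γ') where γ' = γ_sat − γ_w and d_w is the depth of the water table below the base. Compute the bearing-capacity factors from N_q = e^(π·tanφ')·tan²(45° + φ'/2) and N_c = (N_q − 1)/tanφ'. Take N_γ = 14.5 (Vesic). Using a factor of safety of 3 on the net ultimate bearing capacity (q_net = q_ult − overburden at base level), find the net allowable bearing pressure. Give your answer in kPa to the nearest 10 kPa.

N_q = e^(π·tan27°)·tan²(58.5°) = 13.2; N_c = (N_q − 1)/tanφ' = 23.94.
Overburden at base level: q = 20.3 × 2.73 = 55.419 kPa.
The water table is 0.38 m below the base (< B = 1.6 m), so the ½γBN_γ term uses γ̄ = γ' + (d_w/B)(γ − γ') = 11.79 + (0.38/1.6)(20.3 − 11.79) = 13.811 kN/m³.
Cohesion term c·N_c = 17.7 × 23.942 = 423.78 kPa; surcharge term q·N_q = 55.419 × 13.199 = 731.48 kPa; self-weight term 0.5·γ·B·N_γ = 0.5 × 13.811 × 1.6 × 14.5 = 160.21 kPa.
q_ult = 423.78 + 731.48 + 160.21 = 1315.5 kPa.
q_net = 1315.5 − 55.419 = 1260.1 kPa.
q_all(net) = 1260.1 / 3 = 420.02 kPa.

q_all(net) ≈ 420 kPa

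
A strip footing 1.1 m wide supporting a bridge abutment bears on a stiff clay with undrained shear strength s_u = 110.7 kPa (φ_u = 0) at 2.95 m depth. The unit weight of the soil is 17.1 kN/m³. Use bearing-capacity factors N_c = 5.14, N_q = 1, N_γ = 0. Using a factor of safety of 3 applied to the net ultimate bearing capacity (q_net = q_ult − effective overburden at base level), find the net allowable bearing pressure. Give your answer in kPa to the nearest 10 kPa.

q_all(net) ≈ 190 kPa

Effective surcharge at the founding depth q = γ·D_f = 17.1 × 2.95 = 50.445 kPa.
q_ult = c·N_c + q·N_q
     = 110.7 × 5.14 + 50.445 × 1
     = 569 + 50.445 = 619.44 kPa.
Net ultimate: q_net = 619.44 − 50.445 = 569 kPa.
q_all(net) = 569 / 3 = 189.67 kPa.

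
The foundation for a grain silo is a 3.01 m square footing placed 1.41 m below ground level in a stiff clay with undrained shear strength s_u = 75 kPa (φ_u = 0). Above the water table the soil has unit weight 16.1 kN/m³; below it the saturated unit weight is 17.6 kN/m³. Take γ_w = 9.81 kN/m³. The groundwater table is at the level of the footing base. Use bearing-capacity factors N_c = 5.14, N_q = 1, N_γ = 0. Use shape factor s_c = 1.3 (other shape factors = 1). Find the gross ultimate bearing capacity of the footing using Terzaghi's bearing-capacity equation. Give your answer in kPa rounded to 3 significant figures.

Overburden at base level: q = 16.1 × 1.41 = 22.701 kPa.
Cohesion term c·N_c·s_c = 75 × 5.14 × 1.3 = 501.15 kPa; surcharge term q·N_q = 22.701 × 1 = 22.701 kPa.
q_ult = 501.15 + 22.701 = 523.85 kPa.

q_ult ≈ 524 kPa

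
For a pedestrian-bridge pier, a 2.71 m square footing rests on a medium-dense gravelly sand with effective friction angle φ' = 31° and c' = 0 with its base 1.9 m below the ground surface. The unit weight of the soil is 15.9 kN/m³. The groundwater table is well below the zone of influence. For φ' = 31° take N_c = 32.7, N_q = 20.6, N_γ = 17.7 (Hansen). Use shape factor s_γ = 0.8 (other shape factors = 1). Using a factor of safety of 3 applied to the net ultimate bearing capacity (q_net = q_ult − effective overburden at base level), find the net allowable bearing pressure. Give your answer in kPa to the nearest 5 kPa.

Effective surcharge at the founding depth q = γ·D_f = 15.9 × 1.9 = 30.21 kPa.
q_ult = q·N_q + 0.5·γ·B·N_γ·s_γ
     = 30.21 × 20.6 + 0.5 × 15.9 × 2.71 × 17.7 × 0.8
     = 622.33 + 305.07 = 927.4 kPa.
Net ultimate: q_net = 927.4 − 30.21 = 897.19 kPa.
q_all(net) = 897.19 / 3 = 299.06 kPa.

q_all(net) ≈ 300 kPa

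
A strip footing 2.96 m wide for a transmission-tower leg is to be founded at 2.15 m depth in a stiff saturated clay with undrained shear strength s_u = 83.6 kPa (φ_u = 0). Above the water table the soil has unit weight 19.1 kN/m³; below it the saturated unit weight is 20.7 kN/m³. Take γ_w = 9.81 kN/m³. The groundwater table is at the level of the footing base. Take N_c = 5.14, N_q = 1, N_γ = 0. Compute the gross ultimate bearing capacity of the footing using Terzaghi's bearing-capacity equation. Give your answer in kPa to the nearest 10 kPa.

q_ult ≈ 470 kPa

q = γ·D_f = 19.1 × 2.15 = 41.065 kPa.
c·N_c = 83.6 × 5.14 = 429.7 kPa
q·N_q = 41.065 × 1 = 41.065 kPa
q_ult = 429.7 + 41.065 = 470.77 kPa.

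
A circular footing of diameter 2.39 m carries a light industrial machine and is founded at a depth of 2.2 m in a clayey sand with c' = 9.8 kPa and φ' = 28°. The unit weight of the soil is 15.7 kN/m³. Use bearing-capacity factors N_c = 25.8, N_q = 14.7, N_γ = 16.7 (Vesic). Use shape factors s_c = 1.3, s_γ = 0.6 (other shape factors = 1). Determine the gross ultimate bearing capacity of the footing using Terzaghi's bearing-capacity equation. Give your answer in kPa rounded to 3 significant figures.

q_ult ≈ 1020 kPa

Effective surcharge at the founding depth q = γ·D_f = 15.7 × 2.2 = 34.54 kPa.
q_ult = c·N_c·s_c + q·N_q + 0.5·γ·B·N_γ·s_γ
     = 9.8 × 25.8 × 1.3 + 34.54 × 14.7 + 0.5 × 15.7 × 2.39 × 16.7 × 0.6
     = 328.69 + 507.74 + 187.99 = 1024.4 kPa.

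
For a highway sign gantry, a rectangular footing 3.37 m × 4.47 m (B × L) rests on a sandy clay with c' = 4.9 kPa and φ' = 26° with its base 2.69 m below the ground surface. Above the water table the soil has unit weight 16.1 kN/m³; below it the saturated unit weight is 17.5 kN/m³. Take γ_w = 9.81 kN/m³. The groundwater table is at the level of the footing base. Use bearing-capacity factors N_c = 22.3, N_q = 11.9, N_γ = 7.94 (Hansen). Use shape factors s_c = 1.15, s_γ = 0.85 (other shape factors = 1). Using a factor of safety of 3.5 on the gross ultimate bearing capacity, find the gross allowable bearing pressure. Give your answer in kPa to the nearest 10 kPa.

q_all ≈ 210 kPa

Effective surcharge at the founding depth q = γ·D_f = 16.1 × 2.69 = 43.309 kPa.
The water table coincides with the base, so in the self-weight term γ → γ' = 7.69 kN/m³.
q_ult = c·N_c·s_c + q·N_q + 0.5·γ·B·N_γ·s_γ
     = 4.9 × 22.3 × 1.15 + 43.309 × 11.9 + 0.5 × 7.69 × 3.37 × 7.94 × 0.85
     = 125.66 + 515.38 + 87.451 = 728.49 kPa.
q_all = 728.49 / 3.5 = 208.14 kPa.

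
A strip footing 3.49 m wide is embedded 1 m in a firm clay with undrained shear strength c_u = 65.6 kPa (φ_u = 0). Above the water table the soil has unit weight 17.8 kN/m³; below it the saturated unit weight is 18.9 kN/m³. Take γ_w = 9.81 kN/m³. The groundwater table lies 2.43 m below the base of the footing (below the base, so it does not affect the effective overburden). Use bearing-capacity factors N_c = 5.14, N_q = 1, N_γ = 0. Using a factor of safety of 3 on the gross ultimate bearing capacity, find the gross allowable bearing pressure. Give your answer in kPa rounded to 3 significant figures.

Effective surcharge at the founding depth q = γ·D_f = 17.8 × 1 = 17.8 kPa.
q_ult = c·N_c + q·N_q
     = 65.6 × 5.14 + 17.8 × 1
     = 337.18 + 17.8 = 354.98 kPa.
q_all = 354.98 / 3 = 118.33 kPa.

q_all ≈ 118 kPa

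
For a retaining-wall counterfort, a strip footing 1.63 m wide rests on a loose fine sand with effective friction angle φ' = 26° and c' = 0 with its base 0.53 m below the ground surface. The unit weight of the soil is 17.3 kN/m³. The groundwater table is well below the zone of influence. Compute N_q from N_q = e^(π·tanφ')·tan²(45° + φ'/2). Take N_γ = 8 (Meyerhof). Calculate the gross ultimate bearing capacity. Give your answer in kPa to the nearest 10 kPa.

tan26° = 0.4877, so N_q = e^(π×0.4877)·tan²(58°) = 4.629 × 2.561 = 11.85.
q = γ·D_f = 17.3 × 0.53 = 9.169 kPa.
q·N_q = 9.169 × 11.854 = 108.69 kPa
0.5·γ·B·N_γ = 0.5 × 17.3 × 1.63 × 8 = 112.8 kPa
q_ult = 108.69 + 112.8 = 221.49 kPa.

q_ult ≈ 220 kPa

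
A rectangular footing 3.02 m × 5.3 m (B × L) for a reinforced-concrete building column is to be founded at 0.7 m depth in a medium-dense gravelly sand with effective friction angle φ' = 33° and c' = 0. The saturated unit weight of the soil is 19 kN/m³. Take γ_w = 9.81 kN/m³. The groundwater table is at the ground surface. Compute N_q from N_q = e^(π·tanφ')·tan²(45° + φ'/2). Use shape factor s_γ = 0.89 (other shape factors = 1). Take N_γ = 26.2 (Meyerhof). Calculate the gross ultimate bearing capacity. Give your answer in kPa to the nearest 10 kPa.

q_ult ≈ 490 kPa

tan33° = 0.6494, so N_q = e^(π×0.6494)·tan²(61.5°) = 7.692 × 3.392 = 26.09.
With the water table at the surface the whole profile is submerged: γ' = 19 − 9.81 = 9.19 kN/m³, so q = γ'·D_f = 6.433 kPa; the same γ' applies in the ½γBN_γ term.
q_ult = q·N_q + 0.5·γ·B·N_γ·s_γ
     = 6.433 × 26.092 + 0.5 × 9.19 × 3.02 × 26.2 × 0.89
     = 167.85 + 323.58 = 491.43 kPa.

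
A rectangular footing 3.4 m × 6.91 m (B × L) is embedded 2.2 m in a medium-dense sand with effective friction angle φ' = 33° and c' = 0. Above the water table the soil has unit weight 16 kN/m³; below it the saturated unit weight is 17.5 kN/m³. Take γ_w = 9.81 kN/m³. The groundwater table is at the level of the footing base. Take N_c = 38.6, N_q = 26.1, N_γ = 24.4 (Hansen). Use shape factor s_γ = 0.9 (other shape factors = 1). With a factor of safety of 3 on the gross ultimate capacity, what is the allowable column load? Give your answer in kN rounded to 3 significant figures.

P_all ≈ 9440 kN

q = γ·D_f = 16 × 2.2 = 35.2 kPa.
For the ½γBN_γ term take γ' = 17.5 − 9.81 = 7.69 kN/m³ (soil below base is submerged).
q·N_q = 35.2 × 26.1 = 918.72 kPa
0.5·γ·B·N_γ·s_γ = 0.5 × 7.69 × 3.4 × 24.4 × 0.9 = 287.08 kPa
q_ult = 918.72 + 287.08 = 1205.8 kPa.
Gross allowable pressure q_all = 1205.8 / 3 = 401.93 kPa.
Footing area = 23.494 m², so allowable column load = 401.93 × 23.494 = 9443 kN.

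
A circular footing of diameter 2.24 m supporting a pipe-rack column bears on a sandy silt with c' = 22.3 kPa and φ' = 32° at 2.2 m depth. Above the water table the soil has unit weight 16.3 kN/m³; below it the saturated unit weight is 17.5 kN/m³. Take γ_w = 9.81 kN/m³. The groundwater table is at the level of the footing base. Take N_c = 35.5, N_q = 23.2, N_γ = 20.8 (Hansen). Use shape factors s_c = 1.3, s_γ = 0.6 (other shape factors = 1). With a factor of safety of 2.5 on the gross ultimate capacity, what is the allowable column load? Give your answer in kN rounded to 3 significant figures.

P_all ≈ 3100 kN

Overburden at base level: q = 16.3 × 2.2 = 35.86 kPa.
Below the base the soil is submerged, so the ½γBN_γ term uses γ' = 17.5 − 9.81 = 7.69 kN/m³.
Cohesion term c·N_c·s_c = 22.3 × 35.5 × 1.3 = 1029.1 kPa; surcharge term q·N_q = 35.86 × 23.2 = 831.95 kPa; self-weight term 0.5·γ·B·N_γ·s_γ = 0.5 × 7.69 × 2.24 × 20.8 × 0.6 = 107.49 kPa.
q_ult = 1029.1 + 831.95 + 107.49 = 1968.6 kPa.
Gross allowable pressure q_all = 1968.6 / 2.5 = 787.43 kPa.
Footing area = 3.9408 m², so allowable column load = 787.43 × 3.9408 = 3103.1 kN.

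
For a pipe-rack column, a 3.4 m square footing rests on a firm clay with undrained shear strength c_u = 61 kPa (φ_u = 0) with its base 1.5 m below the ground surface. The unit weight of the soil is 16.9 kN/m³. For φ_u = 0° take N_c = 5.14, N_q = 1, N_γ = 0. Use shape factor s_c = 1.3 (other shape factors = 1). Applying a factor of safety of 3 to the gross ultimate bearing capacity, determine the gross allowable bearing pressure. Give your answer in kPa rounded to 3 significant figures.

q = γ·D_f = 16.9 × 1.5 = 25.35 kPa.
c·N_c·s_c = 61 × 5.14 × 1.3 = 407.6 kPa
q·N_q = 25.35 × 1 = 25.35 kPa
q_ult = 407.6 + 25.35 = 432.95 kPa.
q_all = q_ult / FS = 432.95 / 3 = 144.32 kPa.

q_all ≈ 144 kPa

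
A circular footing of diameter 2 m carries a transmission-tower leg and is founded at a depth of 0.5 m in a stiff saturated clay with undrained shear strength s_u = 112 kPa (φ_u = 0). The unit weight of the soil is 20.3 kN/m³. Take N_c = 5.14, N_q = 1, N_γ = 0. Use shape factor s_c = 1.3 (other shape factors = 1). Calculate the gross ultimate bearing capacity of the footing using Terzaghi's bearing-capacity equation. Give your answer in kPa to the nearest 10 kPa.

q_ult ≈ 760 kPa

Overburden at base level: q = 20.3 × 0.5 = 10.15 kPa.
Cohesion term c·N_c·s_c = 112 × 5.14 × 1.3 = 748.38 kPa; surcharge term q·N_q = 10.15 × 1 = 10.15 kPa.
q_ult = 748.38 + 10.15 = 758.53 kPa.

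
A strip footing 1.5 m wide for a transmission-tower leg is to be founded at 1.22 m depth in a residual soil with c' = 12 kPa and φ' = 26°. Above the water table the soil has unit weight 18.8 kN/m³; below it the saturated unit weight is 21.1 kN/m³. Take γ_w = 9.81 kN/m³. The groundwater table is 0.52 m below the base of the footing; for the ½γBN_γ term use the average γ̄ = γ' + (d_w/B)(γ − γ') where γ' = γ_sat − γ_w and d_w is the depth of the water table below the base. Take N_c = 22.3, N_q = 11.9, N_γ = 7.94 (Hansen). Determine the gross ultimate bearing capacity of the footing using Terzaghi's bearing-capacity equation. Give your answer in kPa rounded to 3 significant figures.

q = γ·D_f = 18.8 × 1.22 = 22.936 kPa.
γ' = 11.29 kN/m³; averaging over the depth B below the base, γ̄ = γ' + (d_w/B)(γ − γ') = 13.893 kN/m³.
c·N_c = 12 × 22.3 = 267.6 kPa
q·N_q = 22.936 × 11.9 = 272.94 kPa
0.5·γ·B·N_γ = 0.5 × 13.893 × 1.5 × 7.94 = 82.736 kPa
q_ult = 267.6 + 272.94 + 82.736 = 623.27 kPa.

q_ult ≈ 623 kPa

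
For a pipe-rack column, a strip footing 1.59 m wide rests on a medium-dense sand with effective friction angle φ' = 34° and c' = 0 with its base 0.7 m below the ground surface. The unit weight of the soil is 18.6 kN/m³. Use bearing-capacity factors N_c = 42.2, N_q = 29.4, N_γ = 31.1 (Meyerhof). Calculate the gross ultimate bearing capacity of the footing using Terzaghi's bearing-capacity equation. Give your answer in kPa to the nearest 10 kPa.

q_ult ≈ 840 kPa

Overburden at base level: q = 18.6 × 0.7 = 13.02 kPa.
Surcharge term q·N_q = 13.02 × 29.4 = 382.79 kPa; self-weight term 0.5·γ·B·N_γ = 0.5 × 18.6 × 1.59 × 31.1 = 459.88 kPa.
q_ult = 382.79 + 459.88 = 842.66 kPa.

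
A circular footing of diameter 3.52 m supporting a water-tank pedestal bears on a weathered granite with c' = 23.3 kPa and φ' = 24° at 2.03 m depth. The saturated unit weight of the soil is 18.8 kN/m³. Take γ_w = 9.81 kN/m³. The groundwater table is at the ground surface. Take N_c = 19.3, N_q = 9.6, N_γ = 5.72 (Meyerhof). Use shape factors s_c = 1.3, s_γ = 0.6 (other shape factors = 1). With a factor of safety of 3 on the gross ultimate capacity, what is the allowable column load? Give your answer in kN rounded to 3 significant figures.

With the water table at the surface the whole profile is submerged: γ' = 18.8 − 9.81 = 8.99 kN/m³, so q = γ'·D_f = 18.25 kPa; the same γ' applies in the ½γBN_γ term.
q_ult = c·N_c·s_c + q·N_q + 0.5·γ·B·N_γ·s_γ
     = 23.3 × 19.3 × 1.3 + 18.25 × 9.6 + 0.5 × 8.99 × 3.52 × 5.72 × 0.6
     = 584.6 + 175.2 + 54.302 = 814.1 kPa.
Gross allowable pressure q_all = 814.1 / 3 = 271.37 kPa.
Footing area = 9.7314 m², so allowable column load = 271.37 × 9.7314 = 2640.8 kN.

P_all ≈ 2640 kN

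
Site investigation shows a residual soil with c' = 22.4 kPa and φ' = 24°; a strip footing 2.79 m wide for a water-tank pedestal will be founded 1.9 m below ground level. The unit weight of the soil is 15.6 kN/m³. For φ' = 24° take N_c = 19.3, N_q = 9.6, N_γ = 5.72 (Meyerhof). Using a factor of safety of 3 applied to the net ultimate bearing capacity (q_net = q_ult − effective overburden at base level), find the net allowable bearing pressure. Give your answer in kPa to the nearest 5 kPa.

q_all(net) ≈ 270 kPa

Effective surcharge at the founding depth q = γ·D_f = 15.6 × 1.9 = 29.64 kPa.
q_ult = c·N_c + q·N_q + 0.5·γ·B·N_γ
     = 22.4 × 19.3 + 29.64 × 9.6 + 0.5 × 15.6 × 2.79 × 5.72
     = 432.32 + 284.54 + 124.48 = 841.34 kPa.
Net ultimate: q_net = 841.34 − 29.64 = 811.7 kPa.
q_all(net) = 811.7 / 3 = 270.57 kPa.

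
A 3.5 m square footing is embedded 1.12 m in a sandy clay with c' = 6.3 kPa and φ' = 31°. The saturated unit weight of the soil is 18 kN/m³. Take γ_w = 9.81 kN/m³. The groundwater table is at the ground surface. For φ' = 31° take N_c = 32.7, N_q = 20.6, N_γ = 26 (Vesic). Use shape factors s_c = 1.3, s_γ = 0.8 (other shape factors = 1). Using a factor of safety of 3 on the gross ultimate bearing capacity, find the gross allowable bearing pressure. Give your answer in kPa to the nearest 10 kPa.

q_all ≈ 250 kPa

Water table at ground surface, so effective unit weight γ' = 18 − 9.81 = 8.19 kN/m³ is used throughout; overburden q = 8.19 × 1.12 = 9.1728 kPa; the same γ' applies in the ½γBN_γ term.
Cohesion term c·N_c·s_c = 6.3 × 32.7 × 1.3 = 267.81 kPa; surcharge term q·N_q = 9.1728 × 20.6 = 188.96 kPa; self-weight term 0.5·γ·B·N_γ·s_γ = 0.5 × 8.19 × 3.5 × 26 × 0.8 = 298.12 kPa.
q_ult = 267.81 + 188.96 + 298.12 = 754.89 kPa.
q_all = 754.89 / 3 = 251.63 kPa.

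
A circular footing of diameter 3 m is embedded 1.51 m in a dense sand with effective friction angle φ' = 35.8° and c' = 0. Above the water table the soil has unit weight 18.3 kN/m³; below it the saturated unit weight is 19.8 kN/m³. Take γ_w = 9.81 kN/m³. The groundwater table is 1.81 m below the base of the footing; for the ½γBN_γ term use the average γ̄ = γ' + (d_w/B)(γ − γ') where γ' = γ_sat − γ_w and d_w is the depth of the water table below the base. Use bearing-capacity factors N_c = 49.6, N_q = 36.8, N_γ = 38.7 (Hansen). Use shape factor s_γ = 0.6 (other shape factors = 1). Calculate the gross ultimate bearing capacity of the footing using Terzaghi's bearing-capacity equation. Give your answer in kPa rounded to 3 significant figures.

Overburden at base level: q = 18.3 × 1.51 = 27.633 kPa.
The water table is 1.81 m below the base (< B = 3 m), so the ½γBN_γ term uses γ̄ = γ' + (d_w/B)(γ − γ') = 9.99 + (1.81/3)(18.3 − 9.99) = 15.004 kN/m³.
Surcharge term q·N_q = 27.633 × 36.8 = 1016.9 kPa; self-weight term 0.5·γ·B·N_γ·s_γ = 0.5 × 15.004 × 3 × 38.7 × 0.6 = 522.58 kPa.
q_ult = 1016.9 + 522.58 = 1539.5 kPa.

q_ult ≈ 1540 kPa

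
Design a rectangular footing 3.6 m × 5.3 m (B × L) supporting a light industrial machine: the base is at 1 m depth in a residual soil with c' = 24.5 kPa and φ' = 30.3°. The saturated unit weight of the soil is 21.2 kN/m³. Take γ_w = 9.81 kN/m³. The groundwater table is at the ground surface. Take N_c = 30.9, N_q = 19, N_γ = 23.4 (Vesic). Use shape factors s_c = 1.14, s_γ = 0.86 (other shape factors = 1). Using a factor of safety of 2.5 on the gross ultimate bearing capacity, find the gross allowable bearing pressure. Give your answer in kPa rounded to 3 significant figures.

With the water table at the surface the whole profile is submerged: γ' = 21.2 − 9.81 = 11.39 kN/m³, so q = γ'·D_f = 11.39 kPa; the same γ' applies in the ½γBN_γ term.
q_ult = c·N_c·s_c + q·N_q + 0.5·γ·B·N_γ·s_γ
     = 24.5 × 30.9 × 1.14 + 11.39 × 19 + 0.5 × 11.39 × 3.6 × 23.4 × 0.86
     = 863.04 + 216.41 + 412.58 = 1492 kPa.
q_all = 1492 / 2.5 = 596.81 kPa.

q_all ≈ 597 kPa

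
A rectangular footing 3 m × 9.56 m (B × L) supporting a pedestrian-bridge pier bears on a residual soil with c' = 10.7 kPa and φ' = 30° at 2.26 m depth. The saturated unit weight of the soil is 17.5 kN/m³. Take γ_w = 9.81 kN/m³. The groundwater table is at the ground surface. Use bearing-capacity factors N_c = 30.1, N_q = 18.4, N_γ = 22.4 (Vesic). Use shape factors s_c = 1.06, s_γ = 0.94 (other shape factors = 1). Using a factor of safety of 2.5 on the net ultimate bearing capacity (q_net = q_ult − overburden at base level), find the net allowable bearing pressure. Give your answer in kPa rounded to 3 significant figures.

With the water table at the surface the whole profile is submerged: γ' = 17.5 − 9.81 = 7.69 kN/m³, so q = γ'·D_f = 17.379 kPa; the same γ' applies in the ½γBN_γ term.
q_ult = c·N_c·s_c + q·N_q + 0.5·γ·B·N_γ·s_γ
     = 10.7 × 30.1 × 1.06 + 17.379 × 18.4 + 0.5 × 7.69 × 3 × 22.4 × 0.94
     = 341.39 + 319.78 + 242.88 = 904.06 kPa.
q_net = 904.06 − 17.379 = 886.68 kPa.
q_all(net) = 886.68 / 2.5 = 354.67 kPa.

q_all(net) ≈ 355 kPa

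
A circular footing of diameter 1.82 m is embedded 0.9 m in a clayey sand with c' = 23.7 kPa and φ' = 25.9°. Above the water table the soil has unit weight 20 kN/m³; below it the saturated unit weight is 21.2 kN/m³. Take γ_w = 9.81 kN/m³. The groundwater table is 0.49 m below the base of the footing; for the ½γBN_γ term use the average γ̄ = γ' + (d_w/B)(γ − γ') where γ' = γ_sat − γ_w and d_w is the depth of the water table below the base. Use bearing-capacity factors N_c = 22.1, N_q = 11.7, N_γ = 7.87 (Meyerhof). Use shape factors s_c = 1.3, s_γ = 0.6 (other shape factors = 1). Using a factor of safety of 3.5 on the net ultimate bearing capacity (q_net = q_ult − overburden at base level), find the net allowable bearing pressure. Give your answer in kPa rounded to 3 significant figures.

q_all(net) ≈ 266 kPa

Overburden at base level: q = 20 × 0.9 = 18 kPa.
The water table is 0.49 m below the base (< B = 1.82 m), so the ½γBN_γ term uses γ̄ = γ' + (d_w/B)(γ − γ') = 11.39 + (0.49/1.82)(20 − 11.39) = 13.708 kN/m³.
Cohesion term c·N_c·s_c = 23.7 × 22.1 × 1.3 = 680.9 kPa; surcharge term q·N_q = 18 × 11.7 = 210.6 kPa; self-weight term 0.5·γ·B·N_γ·s_γ = 0.5 × 13.708 × 1.82 × 7.87 × 0.6 = 58.904 kPa.
q_ult = 680.9 + 210.6 + 58.904 = 950.4 kPa.
q_net = 950.4 − 18 = 932.4 kPa.
q_all(net) = 932.4 / 3.5 = 266.4 kPa.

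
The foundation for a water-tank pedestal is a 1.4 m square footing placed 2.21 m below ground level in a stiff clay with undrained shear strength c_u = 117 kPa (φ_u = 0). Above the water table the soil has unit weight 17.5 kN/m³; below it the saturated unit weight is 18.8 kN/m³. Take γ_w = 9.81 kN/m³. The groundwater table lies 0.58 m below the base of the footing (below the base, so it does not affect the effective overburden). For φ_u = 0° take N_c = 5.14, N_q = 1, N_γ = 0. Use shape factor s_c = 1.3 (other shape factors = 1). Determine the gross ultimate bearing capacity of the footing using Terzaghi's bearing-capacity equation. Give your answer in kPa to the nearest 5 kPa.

q_ult ≈ 820 kPa

q = γ·D_f = 17.5 × 2.21 = 38.675 kPa.
c·N_c·s_c = 117 × 5.14 × 1.3 = 781.79 kPa
q·N_q = 38.675 × 1 = 38.675 kPa
q_ult = 781.79 + 38.675 = 820.47 kPa.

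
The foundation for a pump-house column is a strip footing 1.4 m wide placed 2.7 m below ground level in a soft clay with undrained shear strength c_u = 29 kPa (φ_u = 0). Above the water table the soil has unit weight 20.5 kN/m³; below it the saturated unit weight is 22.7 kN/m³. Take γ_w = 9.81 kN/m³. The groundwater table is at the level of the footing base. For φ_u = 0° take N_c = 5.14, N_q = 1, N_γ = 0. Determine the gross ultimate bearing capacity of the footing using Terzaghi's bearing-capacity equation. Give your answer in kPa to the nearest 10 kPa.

q = γ·D_f = 20.5 × 2.7 = 55.35 kPa.
c·N_c = 29 × 5.14 = 149.06 kPa
q·N_q = 55.35 × 1 = 55.35 kPa
q_ult = 149.06 + 55.35 = 204.41 kPa.

q_ult ≈ 200 kPa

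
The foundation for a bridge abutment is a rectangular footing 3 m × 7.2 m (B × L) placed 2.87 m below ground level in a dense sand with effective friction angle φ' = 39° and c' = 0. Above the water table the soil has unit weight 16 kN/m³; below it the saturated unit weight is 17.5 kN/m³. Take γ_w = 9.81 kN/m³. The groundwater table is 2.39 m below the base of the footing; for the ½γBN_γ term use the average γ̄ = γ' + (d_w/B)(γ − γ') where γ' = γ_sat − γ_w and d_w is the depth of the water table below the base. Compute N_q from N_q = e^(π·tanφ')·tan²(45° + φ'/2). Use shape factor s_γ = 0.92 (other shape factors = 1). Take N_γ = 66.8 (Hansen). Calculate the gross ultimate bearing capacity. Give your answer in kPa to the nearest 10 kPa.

q_ult ≈ 3890 kPa

tan39° = 0.8098, so N_q = e^(π×0.8098)·tan²(64.5°) = 12.731 × 4.395 = 55.96.
Effective surcharge at the founding depth q = γ·D_f = 16 × 2.87 = 45.92 kPa.
With d_w = 2.39 m < B, γ̄ = 7.69 + (2.39/3) × (16 − 7.69) = 14.31 kN/m³.
q_ult = q·N_q + 0.5·γ·B·N_γ·s_γ
     = 45.92 × 55.957 + 0.5 × 14.31 × 3 × 66.8 × 0.92
     = 2569.6 + 1319.2 = 3888.7 kPa.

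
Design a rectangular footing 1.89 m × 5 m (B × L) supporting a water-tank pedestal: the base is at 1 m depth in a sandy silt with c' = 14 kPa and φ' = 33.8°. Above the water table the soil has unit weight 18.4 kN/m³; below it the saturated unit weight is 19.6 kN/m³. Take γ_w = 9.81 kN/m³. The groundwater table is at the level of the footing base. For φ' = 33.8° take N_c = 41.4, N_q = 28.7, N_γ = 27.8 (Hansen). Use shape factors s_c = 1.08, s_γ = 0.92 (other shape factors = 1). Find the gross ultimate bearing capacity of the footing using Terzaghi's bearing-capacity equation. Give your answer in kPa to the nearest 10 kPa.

q_ult ≈ 1390 kPa

Effective surcharge at the founding depth q = γ·D_f = 18.4 × 1 = 18.4 kPa.
The water table coincides with the base, so in the self-weight term γ → γ' = 9.79 kN/m³.
q_ult = c·N_c·s_c + q·N_q + 0.5·γ·B·N_γ·s_γ
     = 14 × 41.4 × 1.08 + 18.4 × 28.7 + 0.5 × 9.79 × 1.89 × 27.8 × 0.92
     = 625.97 + 528.08 + 236.62 = 1390.7 kPa.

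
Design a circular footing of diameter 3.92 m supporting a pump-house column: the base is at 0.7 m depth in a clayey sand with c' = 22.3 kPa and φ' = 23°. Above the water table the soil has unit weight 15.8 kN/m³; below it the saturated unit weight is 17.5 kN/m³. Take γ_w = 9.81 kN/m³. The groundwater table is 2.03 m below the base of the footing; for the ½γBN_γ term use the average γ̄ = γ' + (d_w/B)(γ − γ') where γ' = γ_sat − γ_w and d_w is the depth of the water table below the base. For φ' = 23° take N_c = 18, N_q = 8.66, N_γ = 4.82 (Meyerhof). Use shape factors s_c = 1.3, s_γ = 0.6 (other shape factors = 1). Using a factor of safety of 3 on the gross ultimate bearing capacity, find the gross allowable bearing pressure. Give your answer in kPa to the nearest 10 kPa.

Overburden at base level: q = 15.8 × 0.7 = 11.06 kPa.
The water table is 2.03 m below the base (< B = 3.92 m), so the ½γBN_γ term uses γ̄ = γ' + (d_w/B)(γ − γ') = 7.69 + (2.03/3.92)(15.8 − 7.69) = 11.89 kN/m³.
Cohesion term c·N_c·s_c = 22.3 × 18 × 1.3 = 521.82 kPa; surcharge term q·N_q = 11.06 × 8.66 = 95.78 kPa; self-weight term 0.5·γ·B·N_γ·s_γ = 0.5 × 11.89 × 3.92 × 4.82 × 0.6 = 67.395 kPa.
q_ult = 521.82 + 95.78 + 67.395 = 684.99 kPa.
q_all = 684.99 / 3 = 228.33 kPa.

q_all ≈ 230 kPa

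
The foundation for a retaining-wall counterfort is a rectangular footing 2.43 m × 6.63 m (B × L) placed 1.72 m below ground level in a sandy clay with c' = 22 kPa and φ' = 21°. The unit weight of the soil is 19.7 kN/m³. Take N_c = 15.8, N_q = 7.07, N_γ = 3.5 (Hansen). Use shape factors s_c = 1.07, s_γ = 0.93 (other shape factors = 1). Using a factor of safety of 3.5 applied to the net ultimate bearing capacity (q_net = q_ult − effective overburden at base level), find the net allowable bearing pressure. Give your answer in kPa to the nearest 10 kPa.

q_all(net) ≈ 190 kPa

q = γ·D_f = 19.7 × 1.72 = 33.884 kPa.
c·N_c·s_c = 22 × 15.8 × 1.07 = 371.93 kPa
q·N_q = 33.884 × 7.07 = 239.56 kPa
0.5·γ·B·N_γ·s_γ = 0.5 × 19.7 × 2.43 × 3.5 × 0.93 = 77.91 kPa
q_ult = 371.93 + 239.56 + 77.91 = 689.4 kPa.
Net ultimate: q_net = 689.4 − 33.884 = 655.52 kPa.
q_all(net) = 655.52 / 3.5 = 187.29 kPa.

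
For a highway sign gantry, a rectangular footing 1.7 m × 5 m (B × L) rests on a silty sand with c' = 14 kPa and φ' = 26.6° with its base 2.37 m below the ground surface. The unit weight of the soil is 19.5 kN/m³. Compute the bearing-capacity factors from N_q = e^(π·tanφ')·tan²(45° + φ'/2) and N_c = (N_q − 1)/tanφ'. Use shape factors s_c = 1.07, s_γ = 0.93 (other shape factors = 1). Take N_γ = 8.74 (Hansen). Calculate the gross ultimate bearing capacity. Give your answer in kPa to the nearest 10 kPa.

tan26.6° = 0.5008, so N_q = e^(π×0.5008)·tan²(58.3°) = 4.822 × 2.622 = 12.64.
N_c = (12.64 − 1)/tan26.6° = 23.25.
Overburden at base level: q = 19.5 × 2.37 = 46.215 kPa.
Cohesion term c·N_c·s_c = 14 × 23.247 × 1.07 = 348.25 kPa; surcharge term q·N_q = 46.215 × 12.641 = 584.22 kPa; self-weight term 0.5·γ·B·N_γ·s_γ = 0.5 × 19.5 × 1.7 × 8.74 × 0.93 = 134.72 kPa.
q_ult = 348.25 + 584.22 + 134.72 = 1067.2 kPa.

q_ult ≈ 1070 kPa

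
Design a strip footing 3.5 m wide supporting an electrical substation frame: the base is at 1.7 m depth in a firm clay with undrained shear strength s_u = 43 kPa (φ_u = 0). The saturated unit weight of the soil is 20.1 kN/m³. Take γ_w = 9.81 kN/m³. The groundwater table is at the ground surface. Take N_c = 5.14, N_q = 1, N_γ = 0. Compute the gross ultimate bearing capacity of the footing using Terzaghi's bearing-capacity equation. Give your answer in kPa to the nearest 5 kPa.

q_ult ≈ 240 kPa

Water table at ground surface, so effective unit weight γ' = 20.1 − 9.81 = 10.29 kN/m³ is used throughout; overburden q = 10.29 × 1.7 = 17.493 kPa.
Cohesion term c·N_c = 43 × 5.14 = 221.02 kPa; surcharge term q·N_q = 17.493 × 1 = 17.493 kPa.
q_ult = 221.02 + 17.493 = 238.51 kPa.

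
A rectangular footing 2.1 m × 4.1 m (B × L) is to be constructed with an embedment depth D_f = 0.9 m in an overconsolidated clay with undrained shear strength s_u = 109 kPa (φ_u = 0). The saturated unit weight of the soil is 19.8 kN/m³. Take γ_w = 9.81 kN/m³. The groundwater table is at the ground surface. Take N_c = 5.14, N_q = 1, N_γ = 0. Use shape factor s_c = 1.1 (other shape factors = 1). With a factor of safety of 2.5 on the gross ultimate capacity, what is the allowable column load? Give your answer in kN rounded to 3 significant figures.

P_all ≈ 2150 kN

γ' = 19.8 − 9.81 = 9.99 kN/m³ (submerged throughout). q = 9.99 × 0.9 = 8.991 kPa.
c·N_c·s_c = 109 × 5.14 × 1.1 = 616.29 kPa
q·N_q = 8.991 × 1 = 8.991 kPa
q_ult = 616.29 + 8.991 = 625.28 kPa.
Gross allowable pressure q_all = 625.28 / 2.5 = 250.11 kPa.
Footing area = 8.61 m², so allowable column load = 250.11 × 8.61 = 2153.5 kN.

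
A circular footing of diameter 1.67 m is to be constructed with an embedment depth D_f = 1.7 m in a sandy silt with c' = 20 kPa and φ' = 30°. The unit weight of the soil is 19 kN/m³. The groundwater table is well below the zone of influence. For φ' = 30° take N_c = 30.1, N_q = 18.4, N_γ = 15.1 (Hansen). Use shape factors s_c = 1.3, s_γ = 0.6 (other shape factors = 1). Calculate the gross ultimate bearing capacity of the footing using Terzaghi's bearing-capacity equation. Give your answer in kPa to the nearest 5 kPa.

q = γ·D_f = 19 × 1.7 = 32.3 kPa.
c·N_c·s_c = 20 × 30.1 × 1.3 = 782.6 kPa
q·N_q = 32.3 × 18.4 = 594.32 kPa
0.5·γ·B·N_γ·s_γ = 0.5 × 19 × 1.67 × 15.1 × 0.6 = 143.74 kPa
q_ult = 782.6 + 594.32 + 143.74 = 1520.7 kPa.

q_ult ≈ 1520 kPa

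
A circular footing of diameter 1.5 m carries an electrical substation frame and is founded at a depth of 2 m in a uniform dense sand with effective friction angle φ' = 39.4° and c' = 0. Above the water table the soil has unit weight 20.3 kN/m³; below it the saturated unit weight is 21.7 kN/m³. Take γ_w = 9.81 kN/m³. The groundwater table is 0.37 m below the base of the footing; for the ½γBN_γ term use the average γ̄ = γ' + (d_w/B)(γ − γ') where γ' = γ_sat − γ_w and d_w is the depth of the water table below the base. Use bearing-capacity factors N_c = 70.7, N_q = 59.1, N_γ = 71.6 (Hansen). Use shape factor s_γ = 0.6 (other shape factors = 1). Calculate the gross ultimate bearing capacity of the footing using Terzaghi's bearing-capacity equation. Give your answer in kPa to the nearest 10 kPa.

q_ult ≈ 2850 kPa

Effective surcharge at the founding depth q = γ·D_f = 20.3 × 2 = 40.6 kPa.
With d_w = 0.37 m < B, γ̄ = 11.89 + (0.37/1.5) × (20.3 − 11.89) = 13.964 kN/m³.
q_ult = q·N_q + 0.5·γ·B·N_γ·s_γ
     = 40.6 × 59.1 + 0.5 × 13.964 × 1.5 × 71.6 × 0.6
     = 2399.5 + 449.94 = 2849.4 kPa.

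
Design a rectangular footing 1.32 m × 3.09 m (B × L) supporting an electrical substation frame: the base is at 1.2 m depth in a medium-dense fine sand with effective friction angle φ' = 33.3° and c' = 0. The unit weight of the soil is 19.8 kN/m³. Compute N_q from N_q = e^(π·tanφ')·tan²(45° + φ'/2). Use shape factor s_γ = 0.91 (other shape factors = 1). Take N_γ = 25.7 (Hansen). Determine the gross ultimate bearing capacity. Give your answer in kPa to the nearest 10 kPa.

tan33.3° = 0.6569, so N_q = e^(π×0.6569)·tan²(61.65°) = 7.875 × 3.435 = 27.05.
Effective surcharge at the founding depth q = γ·D_f = 19.8 × 1.2 = 23.76 kPa.
q_ult = q·N_q + 0.5·γ·B·N_γ·s_γ
     = 23.76 × 27.048 + 0.5 × 19.8 × 1.32 × 25.7 × 0.91
     = 642.65 + 305.62 = 948.28 kPa.

q_ult ≈ 950 kPa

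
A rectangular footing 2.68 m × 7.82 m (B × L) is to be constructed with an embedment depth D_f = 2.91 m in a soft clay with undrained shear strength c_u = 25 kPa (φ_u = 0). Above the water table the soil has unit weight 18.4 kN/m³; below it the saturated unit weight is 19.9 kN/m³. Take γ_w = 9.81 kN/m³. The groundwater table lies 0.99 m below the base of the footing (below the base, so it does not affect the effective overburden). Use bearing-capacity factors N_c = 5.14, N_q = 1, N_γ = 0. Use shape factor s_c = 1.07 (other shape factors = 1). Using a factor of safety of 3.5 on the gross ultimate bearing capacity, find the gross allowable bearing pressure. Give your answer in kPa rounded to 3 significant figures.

q_all ≈ 54.6 kPa

Overburden at base level: q = 18.4 × 2.91 = 53.544 kPa.
Cohesion term c·N_c·s_c = 25 × 5.14 × 1.07 = 137.5 kPa; surcharge term q·N_q = 53.544 × 1 = 53.544 kPa.
q_ult = 137.5 + 53.544 = 191.04 kPa.
q_all = 191.04 / 3.5 = 54.583 kPa.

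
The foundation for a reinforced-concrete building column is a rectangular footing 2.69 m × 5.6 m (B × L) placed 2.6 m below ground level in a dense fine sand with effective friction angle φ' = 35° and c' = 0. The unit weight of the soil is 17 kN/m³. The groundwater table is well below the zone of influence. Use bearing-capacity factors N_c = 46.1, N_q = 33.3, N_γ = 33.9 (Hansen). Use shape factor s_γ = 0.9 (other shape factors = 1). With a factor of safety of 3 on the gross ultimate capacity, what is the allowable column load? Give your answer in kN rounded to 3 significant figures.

P_all ≈ 10900 kN

Effective surcharge at the founding depth q = γ·D_f = 17 × 2.6 = 44.2 kPa.
q_ult = q·N_q + 0.5·γ·B·N_γ·s_γ
     = 44.2 × 33.3 + 0.5 × 17 × 2.69 × 33.9 × 0.9
     = 1471.9 + 697.61 = 2169.5 kPa.
Gross allowable pressure q_all = 2169.5 / 3 = 723.16 kPa.
Footing area = 15.064 m², so allowable column load = 723.16 × 15.064 = 10894 kN.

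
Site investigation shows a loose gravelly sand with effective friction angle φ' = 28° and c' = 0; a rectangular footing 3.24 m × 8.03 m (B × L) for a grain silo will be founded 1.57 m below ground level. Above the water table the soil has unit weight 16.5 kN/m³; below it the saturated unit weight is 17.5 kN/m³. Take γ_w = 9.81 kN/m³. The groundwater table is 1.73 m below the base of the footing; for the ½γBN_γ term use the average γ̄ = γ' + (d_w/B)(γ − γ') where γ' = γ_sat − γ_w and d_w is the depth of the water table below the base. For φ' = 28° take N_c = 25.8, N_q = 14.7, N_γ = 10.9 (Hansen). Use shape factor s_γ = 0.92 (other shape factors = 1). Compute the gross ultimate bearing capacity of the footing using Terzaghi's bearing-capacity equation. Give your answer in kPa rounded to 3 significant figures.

q_ult ≈ 582 kPa

Effective surcharge at the founding depth q = γ·D_f = 16.5 × 1.57 = 25.905 kPa.
With d_w = 1.73 m < B, γ̄ = 7.69 + (1.73/3.24) × (16.5 − 7.69) = 12.394 kN/m³.
q_ult = q·N_q + 0.5·γ·B·N_γ·s_γ
     = 25.905 × 14.7 + 0.5 × 12.394 × 3.24 × 10.9 × 0.92
     = 380.8 + 201.35 = 582.15 kPa.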